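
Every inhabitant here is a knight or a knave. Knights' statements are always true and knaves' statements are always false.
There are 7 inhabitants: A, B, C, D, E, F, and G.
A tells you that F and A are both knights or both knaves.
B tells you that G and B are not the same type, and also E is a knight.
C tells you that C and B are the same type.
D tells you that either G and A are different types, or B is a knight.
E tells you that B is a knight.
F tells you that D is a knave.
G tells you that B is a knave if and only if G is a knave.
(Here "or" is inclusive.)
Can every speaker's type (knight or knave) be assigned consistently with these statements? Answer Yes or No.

Checking all 128 assignments, each has at least one speaker whose statement's truth value contradicts their type.

No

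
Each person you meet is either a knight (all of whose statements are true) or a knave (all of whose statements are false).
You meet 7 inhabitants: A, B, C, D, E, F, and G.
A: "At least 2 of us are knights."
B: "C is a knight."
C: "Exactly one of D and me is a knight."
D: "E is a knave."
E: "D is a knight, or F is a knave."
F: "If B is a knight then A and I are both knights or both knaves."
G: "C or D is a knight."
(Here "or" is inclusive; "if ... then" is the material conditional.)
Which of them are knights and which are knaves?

Knights: A, B, C, E, and G. Knaves: D and F.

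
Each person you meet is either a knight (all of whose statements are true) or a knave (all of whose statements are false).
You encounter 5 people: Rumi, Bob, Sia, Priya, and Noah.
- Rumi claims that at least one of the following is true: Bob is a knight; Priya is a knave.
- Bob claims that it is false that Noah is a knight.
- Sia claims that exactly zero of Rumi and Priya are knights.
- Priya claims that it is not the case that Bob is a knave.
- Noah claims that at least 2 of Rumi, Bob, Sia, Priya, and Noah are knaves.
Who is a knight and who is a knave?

Knights: Rumi and Noah. Knaves: Bob, Sia, and Priya.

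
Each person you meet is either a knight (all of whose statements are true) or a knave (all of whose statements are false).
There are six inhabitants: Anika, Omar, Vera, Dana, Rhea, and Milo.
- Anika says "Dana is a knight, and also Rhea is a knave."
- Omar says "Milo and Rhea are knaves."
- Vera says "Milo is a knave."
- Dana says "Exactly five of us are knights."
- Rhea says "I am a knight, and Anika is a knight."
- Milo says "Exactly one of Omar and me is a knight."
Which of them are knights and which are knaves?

Knights: Milo. Knaves: Anika, Omar, Vera, Dana, and Rhea.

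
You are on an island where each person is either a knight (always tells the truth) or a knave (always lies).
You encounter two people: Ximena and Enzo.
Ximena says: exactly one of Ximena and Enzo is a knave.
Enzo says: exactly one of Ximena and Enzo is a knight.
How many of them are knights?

0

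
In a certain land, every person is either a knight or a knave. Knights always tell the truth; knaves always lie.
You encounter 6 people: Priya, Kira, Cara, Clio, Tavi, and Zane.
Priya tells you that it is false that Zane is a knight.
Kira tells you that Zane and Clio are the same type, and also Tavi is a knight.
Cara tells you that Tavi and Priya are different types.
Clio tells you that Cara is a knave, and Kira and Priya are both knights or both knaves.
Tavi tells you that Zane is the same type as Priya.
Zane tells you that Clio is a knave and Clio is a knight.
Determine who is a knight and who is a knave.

Priya is a knight; "it is false that Zane is a knight" is true, as required.
Kira is a knave; "Zane and Clio are the same type, and also Tavi is a knight" is False, as required.
Cara is a knight, and the claim "Tavi and Priya are different types" is indeed true.
As a knave, Clio's statement "Cara is a knave, and Kira and Priya are both knights or both knaves" should be False; it is.
Tavi (knave): "Zane is the same type as Priya" — False. ✓
Zane is a knave; "Clio is a knave and Clio is a knight" is False, as required.

Knights: Priya and Cara. Knaves: Kira, Clio, Tavi, and Zane.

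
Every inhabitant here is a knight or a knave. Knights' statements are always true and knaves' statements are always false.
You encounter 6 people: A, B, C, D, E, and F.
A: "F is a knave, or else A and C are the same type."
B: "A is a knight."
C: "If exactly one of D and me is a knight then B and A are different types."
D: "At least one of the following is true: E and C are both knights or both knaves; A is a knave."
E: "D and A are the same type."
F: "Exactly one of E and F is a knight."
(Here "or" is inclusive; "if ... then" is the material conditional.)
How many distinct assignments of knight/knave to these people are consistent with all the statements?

1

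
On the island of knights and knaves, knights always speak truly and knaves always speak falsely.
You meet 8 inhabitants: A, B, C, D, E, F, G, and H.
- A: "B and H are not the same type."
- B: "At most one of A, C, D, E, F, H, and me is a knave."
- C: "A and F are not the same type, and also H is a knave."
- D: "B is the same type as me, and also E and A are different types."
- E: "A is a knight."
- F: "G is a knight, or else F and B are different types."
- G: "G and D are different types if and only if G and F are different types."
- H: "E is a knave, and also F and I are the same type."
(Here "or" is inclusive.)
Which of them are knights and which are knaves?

A (knave): "B and H are not the same type" — False. ✓
B is a knave, so "at most one of A, C, D, E, F, H, and me is a knave" must be False — and it is.
C is a knight; "A and F are not the same type, and also H is a knave" is true, as required.
Since D is a knave, "B is the same type as me, and also E and A are different types" needs to be False, which holds.
E is a knave; "A is a knight" is False, as required.
F (knight): "G is a knight, or else F and B are different types" — true. ✓
G is a knave, and the claim "G and D are different types if and only if G and F are different types" is indeed False.
As a knave, H's statement "E is a knave, and also F and I are the same type" should be False; it is.

A is a knave, B is a knave, C is a knight, D is a knave, E is a knave, F is a knight, G is a knave, and H is a knave.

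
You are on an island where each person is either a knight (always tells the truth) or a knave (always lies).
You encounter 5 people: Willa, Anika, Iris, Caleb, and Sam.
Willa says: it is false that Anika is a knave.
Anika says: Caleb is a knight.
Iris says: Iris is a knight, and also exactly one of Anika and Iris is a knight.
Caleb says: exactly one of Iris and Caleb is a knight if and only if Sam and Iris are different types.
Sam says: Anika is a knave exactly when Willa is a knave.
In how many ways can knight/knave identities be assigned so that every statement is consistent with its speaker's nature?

3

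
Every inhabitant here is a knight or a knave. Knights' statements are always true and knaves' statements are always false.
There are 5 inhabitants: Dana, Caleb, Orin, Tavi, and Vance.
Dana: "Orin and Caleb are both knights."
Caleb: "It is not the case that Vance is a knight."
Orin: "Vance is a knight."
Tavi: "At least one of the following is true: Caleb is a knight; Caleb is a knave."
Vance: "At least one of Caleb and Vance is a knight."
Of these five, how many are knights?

3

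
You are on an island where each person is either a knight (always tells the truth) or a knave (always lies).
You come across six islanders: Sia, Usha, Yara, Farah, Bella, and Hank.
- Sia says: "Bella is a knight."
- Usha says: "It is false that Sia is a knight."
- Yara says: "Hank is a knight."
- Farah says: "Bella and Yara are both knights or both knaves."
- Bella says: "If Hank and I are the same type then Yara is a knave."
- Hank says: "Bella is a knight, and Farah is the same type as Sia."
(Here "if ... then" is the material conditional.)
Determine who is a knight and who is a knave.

Sia is a knight, Usha is a knave, Yara is a knave, Farah is a knave, Bella is a knight, and Hank is a knave.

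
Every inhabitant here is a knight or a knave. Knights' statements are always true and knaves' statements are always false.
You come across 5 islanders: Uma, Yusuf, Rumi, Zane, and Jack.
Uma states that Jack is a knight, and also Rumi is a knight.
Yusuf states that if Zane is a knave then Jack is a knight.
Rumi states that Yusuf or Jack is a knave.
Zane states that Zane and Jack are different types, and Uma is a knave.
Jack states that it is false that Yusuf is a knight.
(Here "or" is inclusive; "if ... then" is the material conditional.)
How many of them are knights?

The unique consistent assignment is Uma=knave, Yusuf=knight, Rumi=knight, Zane=knight, Jack=knave.
That has 3 knights.

3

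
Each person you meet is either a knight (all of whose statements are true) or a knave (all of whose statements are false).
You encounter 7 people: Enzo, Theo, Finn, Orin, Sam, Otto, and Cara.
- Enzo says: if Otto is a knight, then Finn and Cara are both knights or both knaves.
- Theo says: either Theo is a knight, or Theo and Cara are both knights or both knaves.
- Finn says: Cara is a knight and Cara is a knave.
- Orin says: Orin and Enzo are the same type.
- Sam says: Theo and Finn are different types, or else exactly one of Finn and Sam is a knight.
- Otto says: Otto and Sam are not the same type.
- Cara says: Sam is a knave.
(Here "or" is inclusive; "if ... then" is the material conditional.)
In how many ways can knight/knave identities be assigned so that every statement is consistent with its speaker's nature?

Consistent assignments:
  Enzo=knight, Theo=knave, Finn=knave, Orin=knight, Sam=knave, Otto=knave, Cara=knight
  Enzo=knight, Theo=knave, Finn=knave, Orin=knave, Sam=knave, Otto=knave, Cara=knight

2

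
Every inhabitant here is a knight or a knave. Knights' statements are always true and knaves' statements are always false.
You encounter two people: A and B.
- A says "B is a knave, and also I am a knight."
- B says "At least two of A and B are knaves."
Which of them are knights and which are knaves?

A is a knight and B is a knave.

Suppose A is a knave. Then A's statement "B is a knave, and also I am a knight" would have to be false. Checking the 2 ways to assign the others, none is consistent with every speaker.
(For instance, with B=knave, B's claim "at least two of A and B are knaves" comes out true where it would need to be false.)
So A must be a knight, making "B is a knave, and also I am a knight" true. Taking A=knight, B=knave, each remaining statement checks out:
  B (knave): "at least two of A and B are knaves" — false. ✓
This is the unique consistent assignment.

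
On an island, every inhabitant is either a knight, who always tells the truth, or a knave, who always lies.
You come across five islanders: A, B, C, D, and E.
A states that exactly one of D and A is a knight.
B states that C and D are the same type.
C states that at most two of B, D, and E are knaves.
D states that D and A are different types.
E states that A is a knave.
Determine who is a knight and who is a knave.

A is a knave, B is a knave, C is a knight, D is a knave, and E is a knight.

Suppose A is a knight. Then A's statement "exactly one of D and A is a knight" would have to be true. Checking the 16 ways to assign the others, none is consistent with every speaker.
(For instance, with B=knave, C=knight, D=knave, E=knight, D's claim "D and A are different types" comes out true where it would need to be false.)
So A must be a knave, making "exactly one of D and A is a knight" false. Taking A=knave, B=knave, C=knight, D=knave, E=knight, each remaining statement checks out:
  B (knave): "C and D are the same type" — false. ✓
  C (knight): "at most two of B, D, and E are knaves" — true. ✓
  D (knave): "D and A are different types" — false. ✓
  E (knight): "A is a knave" — true. ✓
This is the unique consistent assignment.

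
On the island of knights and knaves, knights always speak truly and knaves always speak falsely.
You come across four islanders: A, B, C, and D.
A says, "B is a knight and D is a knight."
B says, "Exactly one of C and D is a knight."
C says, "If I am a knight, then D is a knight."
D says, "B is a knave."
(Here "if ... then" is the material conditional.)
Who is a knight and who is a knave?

Suppose A is a knight. Then A's statement "B is a knight and D is a knight" would have to be true. Checking the 8 ways to assign the others, none is consistent with every speaker.
(For instance, with B=knave, C=knight, D=knight, A's claim "B is a knight and D is a knight" comes out false where it would need to be true.)
So A must be a knave, making "B is a knight and D is a knight" false. Taking A=knave, B=knave, C=knight, D=knight, each remaining statement checks out:
  B (knave): "exactly one of C and D is a knight" — false. ✓
  C (knight): "if I am a knight, then D is a knight" — true. ✓
  D (knight): "B is a knave" — true. ✓
This is the unique consistent assignment.

A is a knave, B is a knave, C is a knight, and D is a knight.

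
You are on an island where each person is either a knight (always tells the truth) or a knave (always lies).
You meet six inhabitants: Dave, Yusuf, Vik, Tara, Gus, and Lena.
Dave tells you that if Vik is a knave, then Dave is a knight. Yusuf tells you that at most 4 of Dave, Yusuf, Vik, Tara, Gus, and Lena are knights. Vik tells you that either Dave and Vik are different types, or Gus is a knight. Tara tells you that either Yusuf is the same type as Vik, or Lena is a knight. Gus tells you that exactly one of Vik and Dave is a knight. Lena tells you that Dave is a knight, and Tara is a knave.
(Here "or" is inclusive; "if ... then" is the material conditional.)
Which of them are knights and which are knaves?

Dave is a knave, Yusuf is a knight, Vik is a knave, Tara is a knave, Gus is a knave, and Lena is a knave.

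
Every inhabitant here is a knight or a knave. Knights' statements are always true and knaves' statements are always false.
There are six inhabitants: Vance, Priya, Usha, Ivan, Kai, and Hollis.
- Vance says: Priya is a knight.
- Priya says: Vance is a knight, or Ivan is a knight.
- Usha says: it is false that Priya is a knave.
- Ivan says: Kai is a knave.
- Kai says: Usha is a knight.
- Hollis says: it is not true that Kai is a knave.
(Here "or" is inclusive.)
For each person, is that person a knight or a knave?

Vance is a knight, Priya is a knight, Usha is a knight, Ivan is a knave, Kai is a knight, and Hollis is a knight.

Vance is a knight, and the claim "Priya is a knight" is indeed True.
Priya is a knight; "Vance is a knight, or Ivan is a knight" is True, as required.
Usha (knight): "it is false that Priya is a knave" — True. ✓
Ivan is a knave, so "Kai is a knave" must be false — and it is.
As a knight, Kai's statement "Usha is a knight" should be True; it is.
Hollis (knight): "it is not true that Kai is a knave" — True. ✓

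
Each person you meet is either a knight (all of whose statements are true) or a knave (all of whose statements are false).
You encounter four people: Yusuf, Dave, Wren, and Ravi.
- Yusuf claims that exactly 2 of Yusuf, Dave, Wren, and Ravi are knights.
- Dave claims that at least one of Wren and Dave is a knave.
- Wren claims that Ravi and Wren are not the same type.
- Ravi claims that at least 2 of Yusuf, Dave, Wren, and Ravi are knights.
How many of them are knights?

1

The unique consistent assignment is Yusuf=knave, Dave=knight, Wren=knave, Ravi=knave.
That has 1 knight.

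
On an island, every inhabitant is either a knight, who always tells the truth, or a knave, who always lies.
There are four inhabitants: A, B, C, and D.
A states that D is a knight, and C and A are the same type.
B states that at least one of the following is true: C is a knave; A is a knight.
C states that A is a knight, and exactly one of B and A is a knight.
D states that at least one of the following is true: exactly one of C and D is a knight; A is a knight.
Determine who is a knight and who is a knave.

A is a knave; "D is a knight, and C and A are the same type" is False, as required.
As a knight, B's statement "at least one of the following is true: C is a knave; A is a knight" should be true; it is.
Since C is a knave, "A is a knight, and exactly one of B and A is a knight" needs to be False, which holds.
D is a knave, so "at least one of the following is true: exactly one of C and D is a knight; A is a knight" must be False — and it is.

Knights: B. Knaves: A, C, and D.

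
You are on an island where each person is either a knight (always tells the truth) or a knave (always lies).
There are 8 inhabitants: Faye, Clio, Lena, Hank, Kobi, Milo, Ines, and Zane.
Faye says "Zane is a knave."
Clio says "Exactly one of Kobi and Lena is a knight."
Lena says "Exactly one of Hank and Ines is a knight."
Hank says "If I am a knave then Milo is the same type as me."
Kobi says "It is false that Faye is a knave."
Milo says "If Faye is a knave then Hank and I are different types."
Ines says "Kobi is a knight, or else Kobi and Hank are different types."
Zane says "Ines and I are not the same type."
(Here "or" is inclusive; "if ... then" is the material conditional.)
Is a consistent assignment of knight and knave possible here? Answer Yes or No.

One consistent assignment: Faye=knave, Clio=knave, Lena=knave, Hank=knave, Kobi=knave, Milo=knight, Ines=knave, Zane=knight.

Yes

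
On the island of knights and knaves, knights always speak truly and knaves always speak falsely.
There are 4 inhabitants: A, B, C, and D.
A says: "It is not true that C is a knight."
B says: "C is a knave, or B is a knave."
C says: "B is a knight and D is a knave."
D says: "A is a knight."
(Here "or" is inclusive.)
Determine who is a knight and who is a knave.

A is a knight, B is a knight, C is a knave, and D is a knight.

A (knight): "it is not true that C is a knight" — True. ✓
B is a knight, so "C is a knave, or B is a knave" must be True — and it is.
As a knave, C's statement "B is a knight and D is a knave" should be False; it is.
As a knight, D's statement "A is a knight" should be True; it is.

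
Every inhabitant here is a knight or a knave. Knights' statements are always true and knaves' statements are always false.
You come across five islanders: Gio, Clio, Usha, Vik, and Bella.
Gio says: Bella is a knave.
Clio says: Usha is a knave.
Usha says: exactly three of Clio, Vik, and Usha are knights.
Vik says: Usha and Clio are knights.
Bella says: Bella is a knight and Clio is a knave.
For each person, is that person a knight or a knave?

Knights: Gio and Clio. Knaves: Usha, Vik, and Bella.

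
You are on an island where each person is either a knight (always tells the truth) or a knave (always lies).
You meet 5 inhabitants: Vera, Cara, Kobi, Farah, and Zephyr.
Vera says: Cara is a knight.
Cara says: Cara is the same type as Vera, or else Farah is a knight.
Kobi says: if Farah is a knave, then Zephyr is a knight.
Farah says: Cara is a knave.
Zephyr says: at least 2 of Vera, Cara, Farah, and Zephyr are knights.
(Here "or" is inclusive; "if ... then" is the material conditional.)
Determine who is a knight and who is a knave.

Vera is a knight, and the claim "Cara is a knight" is indeed true.
Cara is a knight, so "Cara is the same type as Vera, or else Farah is a knight" must be true — and it is.
Kobi (knight): "if Farah is a knave, then Zephyr is a knight" — true. ✓
As a knave, Farah's statement "Cara is a knave" should be false; it is.
Zephyr is a knight; "at least 2 of Vera, Cara, Farah, and Zephyr are knights" is true, as required.

Vera is a knight, Cara is a knight, Kobi is a knight, Farah is a knave, and Zephyr is a knight.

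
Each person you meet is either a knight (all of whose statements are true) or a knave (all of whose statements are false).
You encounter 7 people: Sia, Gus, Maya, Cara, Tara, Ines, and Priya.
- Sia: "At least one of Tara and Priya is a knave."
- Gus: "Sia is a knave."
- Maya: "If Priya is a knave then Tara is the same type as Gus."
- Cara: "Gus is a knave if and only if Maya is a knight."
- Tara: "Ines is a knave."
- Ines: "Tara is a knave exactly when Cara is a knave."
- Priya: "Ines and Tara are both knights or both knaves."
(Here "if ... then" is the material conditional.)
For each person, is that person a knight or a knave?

Sia is a knight, so "at least one of Tara and Priya is a knave" must be True — and it is.
Gus (knave): "Sia is a knave" — False. ✓
As a knave, Maya's statement "if Priya is a knave then Tara is the same type as Gus" should be False; it is.
As a knave, Cara's statement "Gus is a knave if and only if Maya is a knight" should be False; it is.
Since Tara is a knight, "Ines is a knave" needs to be True, which holds.
As a knave, Ines's statement "Tara is a knave exactly when Cara is a knave" should be False; it is.
Priya is a knave, so "Ines and Tara are both knights or both knaves" must be False — and it is.

Knights: Sia and Tara. Knaves: Gus, Maya, Cara, Ines, and Priya.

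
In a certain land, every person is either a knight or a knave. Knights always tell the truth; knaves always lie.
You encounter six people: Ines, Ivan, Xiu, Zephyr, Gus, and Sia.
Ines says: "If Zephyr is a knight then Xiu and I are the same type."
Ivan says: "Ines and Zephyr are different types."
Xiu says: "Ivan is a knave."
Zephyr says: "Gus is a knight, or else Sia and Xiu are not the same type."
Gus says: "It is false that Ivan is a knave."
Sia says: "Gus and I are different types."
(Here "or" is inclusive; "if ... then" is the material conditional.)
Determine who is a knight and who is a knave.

Ines (knight): "if Zephyr is a knight then Xiu and I are the same type" — true. ✓
Ivan (knave): "Ines and Zephyr are different types" — False. ✓
Since Xiu is a knight, "Ivan is a knave" needs to be true, which holds.
Zephyr is a knight; "Gus is a knight, or else Sia and Xiu are not the same type" is true, as required.
Gus is a knave; "it is false that Ivan is a knave" is False, as required.
Since Sia is a knave, "Gus and I are different types" needs to be False, which holds.

Knights: Ines, Xiu, and Zephyr. Knaves: Ivan, Gus, and Sia.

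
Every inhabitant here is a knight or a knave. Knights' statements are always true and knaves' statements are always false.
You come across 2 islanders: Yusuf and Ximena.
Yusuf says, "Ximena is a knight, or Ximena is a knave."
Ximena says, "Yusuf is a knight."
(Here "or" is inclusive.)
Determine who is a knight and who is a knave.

Suppose Yusuf is a knave. Then Yusuf's statement "Ximena is a knight, or Ximena is a knave" would have to be false. Checking the 2 ways to assign the others, none is consistent with every speaker.
(For instance, with Ximena=knight, Yusuf's claim "Ximena is a knight, or Ximena is a knave" comes out true where it would need to be false.)
So Yusuf must be a knight, making "Ximena is a knight, or Ximena is a knave" true. Taking Yusuf=knight, Ximena=knight, each remaining statement checks out:
  Ximena (knight): "Yusuf is a knight" — true. ✓
This is the unique consistent assignment.

Yusuf is a knight and Ximena is a knight.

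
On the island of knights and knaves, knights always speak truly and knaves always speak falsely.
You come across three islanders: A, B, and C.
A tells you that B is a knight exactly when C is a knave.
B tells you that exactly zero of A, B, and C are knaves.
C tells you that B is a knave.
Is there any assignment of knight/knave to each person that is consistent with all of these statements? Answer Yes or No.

One consistent assignment: A=knight, B=knave, C=knight.

Yes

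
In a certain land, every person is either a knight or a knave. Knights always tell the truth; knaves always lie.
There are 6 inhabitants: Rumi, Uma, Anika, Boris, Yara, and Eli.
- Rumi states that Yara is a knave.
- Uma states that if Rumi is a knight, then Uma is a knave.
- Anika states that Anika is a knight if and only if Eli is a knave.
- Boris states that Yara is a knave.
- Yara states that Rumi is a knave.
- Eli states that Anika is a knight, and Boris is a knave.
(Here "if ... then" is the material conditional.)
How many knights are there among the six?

2

The unique consistent assignment is Rumi=knave, Uma=knight, Anika=knave, Boris=knave, Yara=knight, Eli=knave.
That has 2 knights.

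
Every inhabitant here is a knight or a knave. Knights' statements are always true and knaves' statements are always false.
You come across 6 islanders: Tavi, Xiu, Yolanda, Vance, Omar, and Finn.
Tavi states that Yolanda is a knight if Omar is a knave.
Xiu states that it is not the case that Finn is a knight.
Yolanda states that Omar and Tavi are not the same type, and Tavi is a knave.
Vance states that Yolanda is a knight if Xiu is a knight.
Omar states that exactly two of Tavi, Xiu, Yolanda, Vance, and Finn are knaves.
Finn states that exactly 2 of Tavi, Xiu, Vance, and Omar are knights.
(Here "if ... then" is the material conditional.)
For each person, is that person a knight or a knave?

Tavi is a knave, Xiu is a knight, Yolanda is a knave, Vance is a knave, Omar is a knave, and Finn is a knave.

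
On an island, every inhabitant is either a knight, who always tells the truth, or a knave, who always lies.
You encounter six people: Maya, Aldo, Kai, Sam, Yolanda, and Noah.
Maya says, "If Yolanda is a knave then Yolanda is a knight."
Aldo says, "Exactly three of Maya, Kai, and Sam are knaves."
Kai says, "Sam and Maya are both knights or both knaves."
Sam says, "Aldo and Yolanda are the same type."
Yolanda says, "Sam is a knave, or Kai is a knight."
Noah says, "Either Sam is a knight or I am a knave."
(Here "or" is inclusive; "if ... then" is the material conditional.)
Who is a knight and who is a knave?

Maya is a knave, Aldo is a knave, Kai is a knave, Sam is a knight, Yolanda is a knave, and Noah is a knight.

Maya is a knave, and the claim "if Yolanda is a knave then Yolanda is a knight" is indeed false.
Aldo is a knave, so "exactly three of Maya, Kai, and Sam are knaves" must be false — and it is.
As a knave, Kai's statement "Sam and Maya are both knights or both knaves" should be false; it is.
Sam is a knight, so "Aldo and Yolanda are the same type" must be True — and it is.
Since Yolanda is a knave, "Sam is a knave, or Kai is a knight" needs to be false, which holds.
Noah is a knight, and the claim "either Sam is a knight or I am a knave" is indeed True.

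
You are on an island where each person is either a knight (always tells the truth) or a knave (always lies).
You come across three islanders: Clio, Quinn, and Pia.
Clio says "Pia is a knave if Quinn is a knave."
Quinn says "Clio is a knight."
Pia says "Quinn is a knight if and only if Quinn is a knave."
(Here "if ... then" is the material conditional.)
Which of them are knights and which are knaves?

As a knight, Clio's statement "Pia is a knave if Quinn is a knave" should be true; it is.
Quinn is a knight, so "Clio is a knight" must be true — and it is.
Pia is a knave, so "Quinn is a knight if and only if Quinn is a knave" must be false — and it is.

Clio is a knight, Quinn is a knight, and Pia is a knave.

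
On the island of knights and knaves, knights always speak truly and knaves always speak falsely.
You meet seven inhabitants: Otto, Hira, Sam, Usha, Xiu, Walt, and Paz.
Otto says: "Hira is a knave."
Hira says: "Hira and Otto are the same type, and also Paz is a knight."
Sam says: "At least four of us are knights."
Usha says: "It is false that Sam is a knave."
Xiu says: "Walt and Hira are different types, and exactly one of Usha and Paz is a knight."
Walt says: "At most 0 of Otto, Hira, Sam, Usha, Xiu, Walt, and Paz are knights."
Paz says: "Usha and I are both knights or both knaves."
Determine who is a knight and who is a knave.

Otto is a knight, Hira is a knave, Sam is a knight, Usha is a knight, Xiu is a knave, Walt is a knave, and Paz is a knight.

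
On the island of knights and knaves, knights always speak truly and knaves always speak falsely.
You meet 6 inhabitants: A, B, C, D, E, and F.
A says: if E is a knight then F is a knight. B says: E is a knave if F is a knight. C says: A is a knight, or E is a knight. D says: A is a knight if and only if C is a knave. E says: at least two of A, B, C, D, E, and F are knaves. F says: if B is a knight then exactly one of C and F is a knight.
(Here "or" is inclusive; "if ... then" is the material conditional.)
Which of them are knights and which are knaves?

A is a knight, B is a knave, C is a knight, D is a knave, E is a knight, and F is a knight.

A is a knight, so "if E is a knight then F is a knight" must be true — and it is.
B is a knave; "E is a knave if F is a knight" is false, as required.
C is a knight, and the claim "A is a knight, or E is a knight" is indeed true.
D is a knave, so "A is a knight if and only if C is a knave" must be false — and it is.
E is a knight, so "at least two of A, B, C, D, E, and F are knaves" must be true — and it is.
F is a knight; "if B is a knight then exactly one of C and F is a knight" is true, as required.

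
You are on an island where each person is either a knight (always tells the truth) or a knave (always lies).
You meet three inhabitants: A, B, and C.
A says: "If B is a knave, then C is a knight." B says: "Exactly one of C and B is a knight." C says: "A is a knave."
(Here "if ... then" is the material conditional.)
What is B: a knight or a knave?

B is a knight.

Consistent assignments: {A=knight, B=knight, C=knave}
In every consistent assignment, B is a knight.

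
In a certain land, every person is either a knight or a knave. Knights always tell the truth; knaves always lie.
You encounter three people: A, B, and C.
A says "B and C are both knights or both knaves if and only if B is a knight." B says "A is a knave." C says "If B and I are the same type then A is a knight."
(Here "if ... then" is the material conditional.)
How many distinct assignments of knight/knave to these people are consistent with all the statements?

Consistent assignments:
  A=knight, B=knave, C=knight

1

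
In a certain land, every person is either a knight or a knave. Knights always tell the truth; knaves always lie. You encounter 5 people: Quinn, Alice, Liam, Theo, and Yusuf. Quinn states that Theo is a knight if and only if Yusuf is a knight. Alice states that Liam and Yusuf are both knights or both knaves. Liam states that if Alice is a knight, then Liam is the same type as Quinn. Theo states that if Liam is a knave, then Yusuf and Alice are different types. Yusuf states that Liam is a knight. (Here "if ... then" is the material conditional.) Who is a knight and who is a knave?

Suppose Quinn is a knave. Then Quinn's statement "Theo is a knight if and only if Yusuf is a knight" would have to be false. Checking the 16 ways to assign the others, none is consistent with every speaker.
(For instance, with Alice=knight, Liam=knight, Theo=knight, Yusuf=knight, Quinn's claim "Theo is a knight if and only if Yusuf is a knight" comes out true where it would need to be false.)
So Quinn must be a knight, making "Theo is a knight if and only if Yusuf is a knight" true. Taking Quinn=knight, Alice=knight, Liam=knight, Theo=knight, Yusuf=knight, each remaining statement checks out:
  Alice (knight): "Liam and Yusuf are both knights or both knaves" — true. ✓
  Liam (knight): "if Alice is a knight, then Liam is the same type as Quinn" — true. ✓
  Theo (knight): "if Liam is a knave, then Yusuf and Alice are different types" — true. ✓
  Yusuf (knight): "Liam is a knight" — true. ✓
This is the unique consistent assignment.

Knights: Quinn, Alice, Liam, Theo, and Yusuf. Knaves: none.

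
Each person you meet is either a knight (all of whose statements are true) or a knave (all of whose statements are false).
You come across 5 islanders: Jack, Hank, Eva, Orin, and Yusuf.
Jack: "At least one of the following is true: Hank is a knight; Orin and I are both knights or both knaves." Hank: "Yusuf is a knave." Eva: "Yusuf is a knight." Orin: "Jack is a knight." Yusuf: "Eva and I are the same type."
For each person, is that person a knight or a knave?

Knights: Jack, Eva, Orin, and Yusuf. Knaves: Hank.

Jack is a knight; "at least one of the following is true: Hank is a knight; Orin and I are both knights or both knaves" is true, as required.
Hank is a knave; "Yusuf is a knave" is False, as required.
Eva (knight): "Yusuf is a knight" — true. ✓
As a knight, Orin's statement "Jack is a knight" should be true; it is.
Yusuf is a knight; "Eva and I are the same type" is true, as required.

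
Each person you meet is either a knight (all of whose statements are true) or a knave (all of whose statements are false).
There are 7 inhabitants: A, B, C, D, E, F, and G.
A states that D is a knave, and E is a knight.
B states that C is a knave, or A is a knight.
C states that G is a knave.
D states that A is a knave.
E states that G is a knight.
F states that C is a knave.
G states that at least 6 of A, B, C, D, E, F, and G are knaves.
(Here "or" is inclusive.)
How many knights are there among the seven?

The unique consistent assignment is A=knave, B=knave, C=knight, D=knight, E=knave, F=knave, G=knave.
That has 2 knights.

2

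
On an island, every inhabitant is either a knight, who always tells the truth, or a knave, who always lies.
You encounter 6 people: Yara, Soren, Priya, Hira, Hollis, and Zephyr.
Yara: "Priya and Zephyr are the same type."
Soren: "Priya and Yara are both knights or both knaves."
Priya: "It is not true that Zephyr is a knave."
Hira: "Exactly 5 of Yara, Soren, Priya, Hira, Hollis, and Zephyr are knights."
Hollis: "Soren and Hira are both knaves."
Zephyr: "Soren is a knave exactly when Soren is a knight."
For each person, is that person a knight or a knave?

Yara is a knight, Soren is a knave, Priya is a knave, Hira is a knave, Hollis is a knight, and Zephyr is a knave.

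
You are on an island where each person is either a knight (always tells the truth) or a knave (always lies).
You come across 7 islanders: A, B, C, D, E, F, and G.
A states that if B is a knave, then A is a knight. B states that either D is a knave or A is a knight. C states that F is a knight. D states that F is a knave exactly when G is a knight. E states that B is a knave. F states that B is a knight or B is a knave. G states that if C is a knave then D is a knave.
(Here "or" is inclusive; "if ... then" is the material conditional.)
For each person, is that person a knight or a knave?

As a knight, A's statement "if B is a knave, then A is a knight" should be true; it is.
Since B is a knight, "either D is a knave or A is a knight" needs to be true, which holds.
C (knight): "F is a knight" — true. ✓
D is a knave; "F is a knave exactly when G is a knight" is false, as required.
E is a knave, and the claim "B is a knave" is indeed false.
F is a knight, so "B is a knight or B is a knave" must be true — and it is.
Since G is a knight, "if C is a knave then D is a knave" needs to be true, which holds.

A is a knight, B is a knight, C is a knight, D is a knave, E is a knave, F is a knight, and G is a knight.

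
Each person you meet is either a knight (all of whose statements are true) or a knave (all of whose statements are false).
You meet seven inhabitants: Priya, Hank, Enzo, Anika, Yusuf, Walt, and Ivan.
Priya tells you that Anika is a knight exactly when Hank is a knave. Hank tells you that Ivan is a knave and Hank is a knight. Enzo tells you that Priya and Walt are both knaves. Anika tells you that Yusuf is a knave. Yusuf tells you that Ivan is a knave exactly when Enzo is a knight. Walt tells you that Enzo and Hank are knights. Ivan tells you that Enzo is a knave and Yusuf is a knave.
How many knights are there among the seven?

The unique consistent assignment is Priya=knave, Hank=knave, Enzo=knight, Anika=knave, Yusuf=knight, Walt=knave, Ivan=knave.
That has 2 knights.

2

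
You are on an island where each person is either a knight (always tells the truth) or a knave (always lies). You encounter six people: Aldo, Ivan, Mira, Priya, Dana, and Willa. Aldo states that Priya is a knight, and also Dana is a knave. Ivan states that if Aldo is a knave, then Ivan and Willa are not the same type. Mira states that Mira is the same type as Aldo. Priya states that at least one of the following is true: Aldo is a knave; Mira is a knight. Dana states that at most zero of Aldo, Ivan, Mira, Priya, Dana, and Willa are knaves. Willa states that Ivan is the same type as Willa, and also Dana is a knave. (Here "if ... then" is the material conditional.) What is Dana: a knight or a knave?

Dana is a knave.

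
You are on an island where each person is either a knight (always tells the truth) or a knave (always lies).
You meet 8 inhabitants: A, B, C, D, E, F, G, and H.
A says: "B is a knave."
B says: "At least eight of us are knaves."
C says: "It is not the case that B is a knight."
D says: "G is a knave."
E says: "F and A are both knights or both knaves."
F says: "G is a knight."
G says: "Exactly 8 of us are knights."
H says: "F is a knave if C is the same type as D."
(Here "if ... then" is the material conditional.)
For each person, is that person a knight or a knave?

A is a knight, B is a knave, C is a knight, D is a knight, E is a knave, F is a knave, G is a knave, and H is a knight.

A is a knight, so "B is a knave" must be True — and it is.
B (knave): "at least eight of us are knaves" — False. ✓
C is a knight, so "it is not the case that B is a knight" must be True — and it is.
As a knight, D's statement "G is a knave" should be True; it is.
E is a knave; "F and A are both knights or both knaves" is False, as required.
F is a knave; "G is a knight" is False, as required.
As a knave, G's statement "exactly 8 of us are knights" should be False; it is.
Since H is a knight, "F is a knave if C is the same type as D" needs to be True, which holds.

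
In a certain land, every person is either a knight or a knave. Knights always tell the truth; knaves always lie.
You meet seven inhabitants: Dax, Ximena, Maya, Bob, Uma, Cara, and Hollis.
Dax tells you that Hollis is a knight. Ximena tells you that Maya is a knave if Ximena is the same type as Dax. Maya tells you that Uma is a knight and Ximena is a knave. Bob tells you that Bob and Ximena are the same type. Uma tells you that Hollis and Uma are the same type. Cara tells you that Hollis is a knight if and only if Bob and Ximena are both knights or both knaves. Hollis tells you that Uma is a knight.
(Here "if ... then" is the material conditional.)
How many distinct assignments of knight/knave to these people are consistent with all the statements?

Consistent assignments:
  Dax=knight, Ximena=knight, Maya=knave, Bob=knight, Uma=knight, Cara=knight, Hollis=knight
  Dax=knight, Ximena=knight, Maya=knave, Bob=knave, Uma=knight, Cara=knave, Hollis=knight

2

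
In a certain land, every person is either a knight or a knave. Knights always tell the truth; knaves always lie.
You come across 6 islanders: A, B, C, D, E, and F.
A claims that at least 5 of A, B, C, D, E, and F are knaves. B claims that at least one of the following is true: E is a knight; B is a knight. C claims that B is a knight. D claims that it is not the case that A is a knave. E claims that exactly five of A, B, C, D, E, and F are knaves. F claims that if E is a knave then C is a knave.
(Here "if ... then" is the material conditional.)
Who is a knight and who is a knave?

Knights: B and C. Knaves: A, D, E, and F.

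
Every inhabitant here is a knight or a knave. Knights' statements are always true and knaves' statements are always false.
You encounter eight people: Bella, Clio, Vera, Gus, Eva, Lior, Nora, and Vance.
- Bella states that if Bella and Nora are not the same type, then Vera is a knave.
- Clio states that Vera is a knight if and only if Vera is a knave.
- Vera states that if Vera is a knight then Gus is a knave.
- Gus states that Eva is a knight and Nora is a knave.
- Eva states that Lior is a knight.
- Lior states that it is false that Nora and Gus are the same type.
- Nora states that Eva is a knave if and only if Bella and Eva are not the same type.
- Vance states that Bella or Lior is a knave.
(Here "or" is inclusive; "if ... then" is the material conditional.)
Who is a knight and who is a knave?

Bella (knight): "if Bella and Nora are not the same type, then Vera is a knave" — true. ✓
Clio is a knave; "Vera is a knight if and only if Vera is a knave" is False, as required.
As a knight, Vera's statement "if Vera is a knight then Gus is a knave" should be true; it is.
Gus is a knave, and the claim "Eva is a knight and Nora is a knave" is indeed False.
Eva is a knight, so "Lior is a knight" must be true — and it is.
Lior (knight): "it is false that Nora and Gus are the same type" — true. ✓
Nora is a knight, so "Eva is a knave if and only if Bella and Eva are not the same type" must be true — and it is.
As a knave, Vance's statement "Bella or Lior is a knave" should be False; it is.

Knights: Bella, Vera, Eva, Lior, and Nora. Knaves: Clio, Gus, and Vance.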